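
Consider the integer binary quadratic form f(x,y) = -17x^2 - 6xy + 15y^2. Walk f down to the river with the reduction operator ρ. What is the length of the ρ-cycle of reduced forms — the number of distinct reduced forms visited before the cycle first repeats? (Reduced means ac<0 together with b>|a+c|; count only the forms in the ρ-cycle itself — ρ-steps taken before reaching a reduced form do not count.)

D = 1056, ⌊√D⌋ = 32
descent: ρ → (15,6,-17)  [lands on river]
river: ρ → (-17,28,4)
river: ρ → (4,28,-17)
river: ρ → (-17,6,15)
river: ρ → (15,24,-8)
river: ρ → (-8,24,15)
ρ-cycle length = 6 (tail of 1 descent step not counted)

6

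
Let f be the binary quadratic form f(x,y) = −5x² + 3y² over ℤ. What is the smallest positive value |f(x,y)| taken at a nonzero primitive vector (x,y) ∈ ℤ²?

descent: ρ → (3,6,-2)  [lands on river]
river: ρ → (-2,6,3)
closes: descent 1, river 2
min |a| on river = 2

2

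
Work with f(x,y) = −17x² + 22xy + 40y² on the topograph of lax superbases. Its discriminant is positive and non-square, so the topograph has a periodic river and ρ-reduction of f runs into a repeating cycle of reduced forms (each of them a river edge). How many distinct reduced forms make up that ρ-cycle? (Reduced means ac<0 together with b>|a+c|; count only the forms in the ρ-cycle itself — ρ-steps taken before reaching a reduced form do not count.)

D = 3204, ⌊√D⌋ = 56
descent: ρ → (40,-22,-17)
descent: ρ → (-17,56,1)  [lands on river]
river: ρ → (1,56,-17)
river: ρ → (-17,46,16)
river: ρ → (16,50,-11)
river: ρ → (-11,38,40)
river: ρ → (40,42,-9)
river: ρ → (-9,48,25)
river: ρ → (25,52,-5)
river: ρ → (-5,48,45)
river: ρ → (45,42,-8)
river: ρ → (-8,54,9)
river: ρ → (9,54,-8)
river: ρ → (-8,42,45)
river: ρ → (45,48,-5)
river: ρ → (-5,52,25)
river: ρ → (25,48,-9)
river: ρ → (-9,42,40)
river: ρ → (40,38,-11)
river: ρ → (-11,50,16)
river: ρ → (16,46,-17)
ρ-cycle length = 20 (tail of 2 descent steps not counted)

20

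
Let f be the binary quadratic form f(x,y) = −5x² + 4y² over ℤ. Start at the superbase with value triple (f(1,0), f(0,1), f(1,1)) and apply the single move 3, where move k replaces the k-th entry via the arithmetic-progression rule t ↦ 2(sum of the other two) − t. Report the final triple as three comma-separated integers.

start (-5,4,-1) = (f(1,0),f(0,1),f(1,1))
replace slot 3: 2·((-5)+4) − (-1) = -1 → (-5,4,-1)

-5,4,-1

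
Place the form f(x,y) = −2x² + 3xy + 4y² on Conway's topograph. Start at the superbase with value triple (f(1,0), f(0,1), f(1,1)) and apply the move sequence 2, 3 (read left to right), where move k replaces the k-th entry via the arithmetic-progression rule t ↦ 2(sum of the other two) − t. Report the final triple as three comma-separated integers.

start (-2,4,5) = (f(1,0),f(0,1),f(1,1))
replace slot 2: 2·((-2)+5) − 4 = 2 → (-2,2,5)
replace slot 3: 2·((-2)+2) − 5 = -5 → (-2,2,-5)

-2,2,-5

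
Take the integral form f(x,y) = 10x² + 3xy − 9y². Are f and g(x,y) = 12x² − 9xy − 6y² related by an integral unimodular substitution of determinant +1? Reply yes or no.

D₁ = 369, D₂ = 369
river cycle of f (length 16): (-9, 15, 4), (4, 17, -5), (-5, 13, 10), (10, 7, -8), (-8, 9, 9), (9, 9, -8), (-8, 7, 10), (10, 13, -5), (-5, 17, 4), (4, 15, -9), … (6 more)
river cycle of g (length 10): (-6, 9, 12), (12, 15, -3), (-3, 15, 12), (12, 9, -6), (-6, 15, 6), (6, 9, -12), (-12, 15, 3), (3, 15, -12), (-12, 9, 6), (6, 15, -6)
cycles differ ⇒ inequivalent

no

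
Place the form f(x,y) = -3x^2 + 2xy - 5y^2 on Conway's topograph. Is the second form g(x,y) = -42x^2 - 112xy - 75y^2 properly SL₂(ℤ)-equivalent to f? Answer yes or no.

D₁ = -56, D₂ = -56
f is negative-definite; reduce −f:
−f: reduced (well bottom): (3,-2,5) with a≤c, −a<b≤a
flip sign back: reduced form of f is (-3,2,-5)
g is negative-definite; reduce −g:
−g: translate: b→28 (≡112 mod 84), so (42,112,75)→(42,28,5)
−g: flip: (42,28,5)→(5,-28,42)
−g: translate: b→2 (≡-28 mod 10), so (5,-28,42)→(5,2,3)
−g: flip: (5,2,3)→(3,-2,5)
−g: reduced (well bottom): (3,-2,5) with a≤c, −a<b≤a
flip sign back: reduced form of g is (-3,2,-5)
reduced forms (-3, 2, -5) vs (-3, 2, -5) ⇒ equivalent

yes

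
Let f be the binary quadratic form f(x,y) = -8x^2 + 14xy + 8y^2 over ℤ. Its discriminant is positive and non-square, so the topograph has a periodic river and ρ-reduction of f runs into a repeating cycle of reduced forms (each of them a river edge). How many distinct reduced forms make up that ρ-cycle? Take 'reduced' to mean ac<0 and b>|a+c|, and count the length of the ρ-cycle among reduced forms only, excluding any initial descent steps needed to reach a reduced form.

D = 452, ⌊√D⌋ = 21
river: ρ → (8,18,-4)
river: ρ → (-4,14,16)
river: ρ → (16,18,-2)
river: ρ → (-2,18,16)
river: ρ → (16,14,-4)
river: ρ → (-4,18,8)
river: ρ → (8,14,-8)
river: ρ → (-8,18,4)
river: ρ → (4,14,-16)
river: ρ → (-16,18,2)
river: ρ → (2,18,-16)
river: ρ → (-16,14,4)
river: ρ → (4,18,-8)
river: ρ → (-8,14,8)
ρ-cycle length = 14 (tail of 0 descent steps not counted)

14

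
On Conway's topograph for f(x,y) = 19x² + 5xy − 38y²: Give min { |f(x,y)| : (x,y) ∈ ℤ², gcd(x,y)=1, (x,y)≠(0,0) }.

descent: ρ → (-38,-5,19)
descent: ρ → (19,43,-14)  [lands on river]
river: ρ → (-14,41,22)
river: ρ → (22,47,-8)
river: ρ → (-8,49,16)
river: ρ → (16,47,-11)
river: ρ → (-11,41,28)
river: ρ → (28,15,-24)
river: ρ → (-24,33,19)
closes: descent 2, river 8
min |a| on river = 8

8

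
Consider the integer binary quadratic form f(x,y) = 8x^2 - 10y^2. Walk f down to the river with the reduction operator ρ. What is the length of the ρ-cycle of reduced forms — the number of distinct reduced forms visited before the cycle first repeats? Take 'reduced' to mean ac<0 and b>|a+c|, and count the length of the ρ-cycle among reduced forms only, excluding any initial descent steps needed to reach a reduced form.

D = 320, ⌊√D⌋ = 17
descent: ρ → (-10,0,8)
descent: ρ → (8,16,-2)  [lands on river]
river: ρ → (-2,16,8)
ρ-cycle length = 2 (tail of 2 descent steps not counted)

2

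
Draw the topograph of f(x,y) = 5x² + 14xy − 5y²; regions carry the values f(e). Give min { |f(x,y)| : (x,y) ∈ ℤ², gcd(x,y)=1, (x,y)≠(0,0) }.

river: ρ → (-5,16,2)
river: ρ → (2,16,-5)
river: ρ → (-5,14,5)
river: ρ → (5,16,-2)
river: ρ → (-2,16,5)
river: ρ → (5,14,-5)
closes: descent 0, river 6
min |a| on river = 2

2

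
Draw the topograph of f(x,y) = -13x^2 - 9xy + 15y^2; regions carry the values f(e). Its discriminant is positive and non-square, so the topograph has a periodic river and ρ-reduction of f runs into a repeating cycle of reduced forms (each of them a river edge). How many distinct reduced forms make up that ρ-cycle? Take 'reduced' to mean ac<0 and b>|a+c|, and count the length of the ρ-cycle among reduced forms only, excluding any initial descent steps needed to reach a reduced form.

D = 861, ⌊√D⌋ = 29
descent: ρ → (15,9,-13)  [lands on river]
river: ρ → (-13,17,11)
river: ρ → (11,27,-3)
river: ρ → (-3,27,11)
river: ρ → (11,17,-13)
river: ρ → (-13,9,15)
river: ρ → (15,21,-7)
river: ρ → (-7,21,15)
ρ-cycle length = 8 (tail of 1 descent step not counted)

8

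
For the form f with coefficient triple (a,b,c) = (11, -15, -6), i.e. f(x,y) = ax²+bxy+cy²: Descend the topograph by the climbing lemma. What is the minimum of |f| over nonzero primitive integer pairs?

descent: ρ → (-6,15,11)  [lands on river]
river: ρ → (11,7,-10)
river: ρ → (-10,13,8)
river: ρ → (8,19,-4)
river: ρ → (-4,21,3)
river: ρ → (3,21,-4)
river: ρ → (-4,19,8)
river: ρ → (8,13,-10)
river: ρ → (-10,7,11)
river: ρ → (11,15,-6)
river: ρ → (-6,21,2)
river: ρ → (2,19,-16)
river: ρ → (-16,13,5)
river: ρ → (5,17,-10)
river: ρ → (-10,3,12)
river: ρ → (12,21,-1)
river: ρ → (-1,21,12)
river: ρ → (12,3,-10)
river: ρ → (-10,17,5)
river: ρ → (5,13,-16)
river: ρ → (-16,19,2)
river: ρ → (2,21,-6)
closes: descent 1, river 22
min |a| on river = 1

1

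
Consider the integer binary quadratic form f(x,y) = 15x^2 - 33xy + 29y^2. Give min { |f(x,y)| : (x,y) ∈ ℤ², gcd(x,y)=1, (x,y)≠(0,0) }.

translate: b→-3 (≡-33 mod 30), so (15,-33,29)→(15,-3,11)
flip: (15,-3,11)→(11,3,15)
reduced (well bottom): (11,3,15) with a≤c, −a<b≤a
well minimum = a = 11

11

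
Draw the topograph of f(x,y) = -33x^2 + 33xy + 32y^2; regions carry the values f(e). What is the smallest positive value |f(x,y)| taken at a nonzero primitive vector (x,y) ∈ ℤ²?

river: ρ → (32,31,-34)
river: ρ → (-34,37,29)
river: ρ → (29,21,-42)
river: ρ → (-42,63,8)
river: ρ → (8,65,-34)
river: ρ → (-34,71,2)
river: ρ → (2,69,-69)
river: ρ → (-69,69,2)
river: ρ → (2,71,-34)
river: ρ → (-34,65,8)
river: ρ → (8,63,-42)
river: ρ → (-42,21,29)
river: ρ → (29,37,-34)
river: ρ → (-34,31,32)
river: ρ → (32,33,-33)
river: ρ → (-33,33,32)
closes: descent 0, river 16
min |a| on river = 2

2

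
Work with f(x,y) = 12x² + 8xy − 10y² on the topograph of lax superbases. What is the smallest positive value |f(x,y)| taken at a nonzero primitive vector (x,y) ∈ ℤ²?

river: ρ → (-10,12,10)
river: ρ → (10,8,-12)
river: ρ → (-12,16,6)
river: ρ → (6,20,-6)
river: ρ → (-6,16,12)
river: ρ → (12,8,-10)
closes: descent 0, river 6
min |a| on river = 6

6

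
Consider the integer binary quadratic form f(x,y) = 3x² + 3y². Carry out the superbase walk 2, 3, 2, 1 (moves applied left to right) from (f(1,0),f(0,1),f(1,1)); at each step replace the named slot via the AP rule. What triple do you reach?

start (3,3,6) = (f(1,0),f(0,1),f(1,1))
replace slot 2: 2·(3+6) − 3 = 15 → (3,15,6)
replace slot 3: 2·(3+15) − 6 = 30 → (3,15,30)
replace slot 2: 2·(3+30) − 15 = 51 → (3,51,30)
replace slot 1: 2·(51+30) − 3 = 159 → (159,51,30)

159,51,30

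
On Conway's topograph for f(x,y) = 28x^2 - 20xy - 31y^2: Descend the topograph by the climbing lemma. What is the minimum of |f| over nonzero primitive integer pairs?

descent: ρ → (-31,20,28)  [lands on river]
river: ρ → (28,36,-23)
river: ρ → (-23,56,8)
river: ρ → (8,56,-23)
river: ρ → (-23,36,28)
river: ρ → (28,20,-31)
river: ρ → (-31,42,17)
river: ρ → (17,60,-4)
river: ρ → (-4,60,17)
river: ρ → (17,42,-31)
closes: descent 1, river 10
min |a| on river = 4

4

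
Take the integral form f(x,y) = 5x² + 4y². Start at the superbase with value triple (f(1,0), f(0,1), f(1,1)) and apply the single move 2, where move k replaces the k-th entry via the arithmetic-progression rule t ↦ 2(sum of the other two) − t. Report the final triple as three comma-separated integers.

start (5,4,9) = (f(1,0),f(0,1),f(1,1))
replace slot 2: 2·(5+9) − 4 = 24 → (5,24,9)

5,24,9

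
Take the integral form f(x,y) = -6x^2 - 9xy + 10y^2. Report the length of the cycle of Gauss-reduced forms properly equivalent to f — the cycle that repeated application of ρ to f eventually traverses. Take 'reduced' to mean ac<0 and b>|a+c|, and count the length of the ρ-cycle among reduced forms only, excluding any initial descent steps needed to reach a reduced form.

D = 321, ⌊√D⌋ = 17
descent: ρ → (10,9,-6)  [lands on river]
river: ρ → (-6,15,4)
river: ρ → (4,17,-2)
river: ρ → (-2,15,12)
river: ρ → (12,9,-5)
river: ρ → (-5,11,10)
ρ-cycle length = 6 (tail of 1 descent step not counted)

6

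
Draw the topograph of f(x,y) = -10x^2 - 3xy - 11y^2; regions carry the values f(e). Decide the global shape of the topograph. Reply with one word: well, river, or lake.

D = b²−4ac = (-3)² − 4·(-10)·(-11) = -431
D < 0 ⇒ definite ⇒ every region one sign ⇒ single well

well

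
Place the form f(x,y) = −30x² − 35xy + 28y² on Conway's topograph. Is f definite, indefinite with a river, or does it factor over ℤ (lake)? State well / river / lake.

D = b²−4ac = (-35)² − 4·(-30)·28 = 4585
D > 0 non-square ⇒ indefinite ⇒ periodic river

river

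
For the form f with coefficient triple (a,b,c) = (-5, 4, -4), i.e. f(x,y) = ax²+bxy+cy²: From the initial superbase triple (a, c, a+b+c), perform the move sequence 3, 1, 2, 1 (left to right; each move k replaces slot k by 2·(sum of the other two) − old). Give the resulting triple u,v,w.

start (-5,-4,-5) = (f(1,0),f(0,1),f(1,1))
replace slot 3: 2·((-5)+(-4)) − (-5) = -13 → (-5,-4,-13)
replace slot 1: 2·((-4)+(-13)) − (-5) = -29 → (-29,-4,-13)
replace slot 2: 2·((-29)+(-13)) − (-4) = -80 → (-29,-80,-13)
replace slot 1: 2·((-80)+(-13)) − (-29) = -157 → (-157,-80,-13)

-157,-80,-13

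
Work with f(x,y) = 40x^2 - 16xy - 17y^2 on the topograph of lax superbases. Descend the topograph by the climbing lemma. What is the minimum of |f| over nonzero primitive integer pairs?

descent: ρ → (-17,50,7)  [lands on river]
river: ρ → (7,48,-24)
river: ρ → (-24,48,7)
river: ρ → (7,50,-17)
river: ρ → (-17,52,4)
river: ρ → (4,52,-17)
closes: descent 1, river 6
min |a| on river = 4

4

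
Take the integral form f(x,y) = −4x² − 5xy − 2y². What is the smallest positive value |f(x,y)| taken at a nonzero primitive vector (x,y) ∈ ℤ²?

translate: b→-3 (≡5 mod 8), so (4,5,2)→(4,-3,1)
flip: (4,-3,1)→(1,3,4)
translate: b→1 (≡3 mod 2), so (1,3,4)→(1,1,2)
reduced (well bottom): (1,1,2) with a≤c, −a<b≤a
well minimum |f| = |-1| = 1 (negative-definite)

1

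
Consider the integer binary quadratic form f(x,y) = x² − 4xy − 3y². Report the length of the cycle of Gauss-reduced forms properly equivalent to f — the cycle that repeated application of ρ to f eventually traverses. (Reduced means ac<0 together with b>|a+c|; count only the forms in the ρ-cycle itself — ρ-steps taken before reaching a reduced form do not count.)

D = 28, ⌊√D⌋ = 5
descent: ρ → (-3,4,1)  [lands on river]
river: ρ → (1,4,-3)
river: ρ → (-3,2,2)
river: ρ → (2,2,-3)
ρ-cycle length = 4 (tail of 1 descent step not counted)

4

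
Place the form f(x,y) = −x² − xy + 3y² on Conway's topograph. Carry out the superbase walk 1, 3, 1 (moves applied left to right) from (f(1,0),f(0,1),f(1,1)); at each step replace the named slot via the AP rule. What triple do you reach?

start (-1,3,1) = (f(1,0),f(0,1),f(1,1))
replace slot 1: 2·(3+1) − (-1) = 9 → (9,3,1)
replace slot 3: 2·(9+3) − 1 = 23 → (9,3,23)
replace slot 1: 2·(3+23) − 9 = 43 → (43,3,23)

43,3,23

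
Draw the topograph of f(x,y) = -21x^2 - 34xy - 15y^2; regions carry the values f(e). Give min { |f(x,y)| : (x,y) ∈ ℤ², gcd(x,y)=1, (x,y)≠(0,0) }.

translate: b→-8 (≡34 mod 42), so (21,34,15)→(21,-8,2)
flip: (21,-8,2)→(2,8,21)
translate: b→0 (≡8 mod 4), so (2,8,21)→(2,0,13)
reduced (well bottom): (2,0,13) with a≤c, −a<b≤a
well minimum |f| = |-2| = 2 (negative-definite)

2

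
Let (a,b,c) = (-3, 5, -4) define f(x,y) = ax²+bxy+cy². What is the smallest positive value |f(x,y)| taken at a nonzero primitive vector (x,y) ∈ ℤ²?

translate: b→1 (≡-5 mod 6), so (3,-5,4)→(3,1,2)
flip: (3,1,2)→(2,-1,3)
reduced (well bottom): (2,-1,3) with a≤c, −a<b≤a
well minimum |f| = |-2| = 2 (negative-definite)

2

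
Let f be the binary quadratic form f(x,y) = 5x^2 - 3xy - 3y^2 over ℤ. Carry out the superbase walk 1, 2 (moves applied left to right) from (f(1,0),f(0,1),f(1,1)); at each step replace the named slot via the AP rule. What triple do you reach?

start (5,-3,-1) = (f(1,0),f(0,1),f(1,1))
replace slot 1: 2·((-3)+(-1)) − 5 = -13 → (-13,-3,-1)
replace slot 2: 2·((-13)+(-1)) − (-3) = -25 → (-13,-25,-1)

-13,-25,-1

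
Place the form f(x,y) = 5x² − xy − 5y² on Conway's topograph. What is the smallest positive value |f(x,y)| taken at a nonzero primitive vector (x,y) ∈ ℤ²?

descent: ρ → (-5,1,5)  [lands on river]
river: ρ → (5,9,-1)
river: ρ → (-1,9,5)
river: ρ → (5,1,-5)
river: ρ → (-5,9,1)
river: ρ → (1,9,-5)
closes: descent 1, river 6
min |a| on river = 1

1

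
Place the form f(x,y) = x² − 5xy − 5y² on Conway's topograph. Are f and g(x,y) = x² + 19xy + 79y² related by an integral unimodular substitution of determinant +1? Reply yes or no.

D₁ = 45, D₂ = 45
river cycle of f (length 2): (-5, 5, 1), (1, 5, -5)
river cycle of g (length 2): (1, 5, -5), (-5, 5, 1)
cycles coincide ⇒ equivalent

yes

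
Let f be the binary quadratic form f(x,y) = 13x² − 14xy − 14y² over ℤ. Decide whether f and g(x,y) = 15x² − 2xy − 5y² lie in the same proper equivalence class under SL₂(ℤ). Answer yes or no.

D₁ = 924, D₂ = 304
discriminants differ ⇒ not SL₂(ℤ)-equivalent

no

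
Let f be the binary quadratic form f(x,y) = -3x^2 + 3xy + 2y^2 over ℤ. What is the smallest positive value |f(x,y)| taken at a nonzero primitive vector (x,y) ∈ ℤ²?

river: ρ → (2,5,-1)
river: ρ → (-1,5,2)
river: ρ → (2,3,-3)
river: ρ → (-3,3,2)
closes: descent 0, river 4
min |a| on river = 1

1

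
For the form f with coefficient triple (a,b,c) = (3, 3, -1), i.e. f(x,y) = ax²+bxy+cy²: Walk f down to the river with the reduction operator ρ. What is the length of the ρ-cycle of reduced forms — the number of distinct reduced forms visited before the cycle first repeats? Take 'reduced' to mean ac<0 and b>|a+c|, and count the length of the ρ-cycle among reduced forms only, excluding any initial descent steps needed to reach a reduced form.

D = 21, ⌊√D⌋ = 4
river: ρ → (-1,3,3)
river: ρ → (3,3,-1)
ρ-cycle length = 2 (tail of 0 descent steps not counted)

2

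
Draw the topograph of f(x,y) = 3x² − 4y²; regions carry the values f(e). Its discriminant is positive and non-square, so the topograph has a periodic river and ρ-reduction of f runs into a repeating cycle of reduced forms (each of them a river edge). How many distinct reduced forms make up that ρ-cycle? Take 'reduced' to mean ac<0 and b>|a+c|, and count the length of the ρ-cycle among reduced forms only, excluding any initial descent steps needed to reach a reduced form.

D = 48, ⌊√D⌋ = 6
descent: ρ → (-4,0,3)
descent: ρ → (3,6,-1)  [lands on river]
river: ρ → (-1,6,3)
ρ-cycle length = 2 (tail of 2 descent steps not counted)

2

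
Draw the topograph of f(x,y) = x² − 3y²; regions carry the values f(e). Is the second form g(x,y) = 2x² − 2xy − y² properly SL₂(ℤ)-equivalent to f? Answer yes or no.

D₁ = 12, D₂ = 12
river cycle of f (length 2): (1, 2, -2), (-2, 2, 1)
river cycle of g (length 2): (-1, 2, 2), (2, 2, -1)
cycles differ ⇒ inequivalent

no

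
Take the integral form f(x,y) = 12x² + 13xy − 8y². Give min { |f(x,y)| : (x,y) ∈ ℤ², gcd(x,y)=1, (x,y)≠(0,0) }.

river: ρ → (-8,19,6)
river: ρ → (6,17,-11)
river: ρ → (-11,5,12)
river: ρ → (12,19,-4)
river: ρ → (-4,21,7)
river: ρ → (7,21,-4)
river: ρ → (-4,19,12)
river: ρ → (12,5,-11)
river: ρ → (-11,17,6)
river: ρ → (6,19,-8)
river: ρ → (-8,13,12)
river: ρ → (12,11,-9)
river: ρ → (-9,7,14)
river: ρ → (14,21,-2)
river: ρ → (-2,23,3)
river: ρ → (3,19,-16)
river: ρ → (-16,13,6)
river: ρ → (6,23,-1)
river: ρ → (-1,23,6)
river: ρ → (6,13,-16)
river: ρ → (-16,19,3)
river: ρ → (3,23,-2)
river: ρ → (-2,21,14)
river: ρ → (14,7,-9)
river: ρ → (-9,11,12)
river: ρ → (12,13,-8)
closes: descent 0, river 26
min |a| on river = 1

1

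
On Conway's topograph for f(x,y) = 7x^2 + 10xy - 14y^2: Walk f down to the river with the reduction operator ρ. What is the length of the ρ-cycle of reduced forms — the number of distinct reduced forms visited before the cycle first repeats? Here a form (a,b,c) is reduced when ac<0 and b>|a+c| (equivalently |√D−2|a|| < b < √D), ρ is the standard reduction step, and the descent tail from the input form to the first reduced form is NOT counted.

D = 492, ⌊√D⌋ = 22
river: ρ → (-14,18,3)
river: ρ → (3,18,-14)
river: ρ → (-14,10,7)
river: ρ → (7,18,-6)
river: ρ → (-6,18,7)
river: ρ → (7,10,-14)
ρ-cycle length = 6 (tail of 0 descent steps not counted)

6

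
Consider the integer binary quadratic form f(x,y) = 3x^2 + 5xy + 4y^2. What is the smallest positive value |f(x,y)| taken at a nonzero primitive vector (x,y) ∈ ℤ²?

translate: b→-1 (≡5 mod 6), so (3,5,4)→(3,-1,2)
flip: (3,-1,2)→(2,1,3)
reduced (well bottom): (2,1,3) with a≤c, −a<b≤a
well minimum = a = 2

2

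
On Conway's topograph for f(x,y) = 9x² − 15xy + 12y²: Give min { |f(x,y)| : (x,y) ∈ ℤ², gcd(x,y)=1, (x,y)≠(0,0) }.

translate: b→3 (≡-15 mod 18), so (9,-15,12)→(9,3,6)
flip: (9,3,6)→(6,-3,9)
reduced (well bottom): (6,-3,9) with a≤c, −a<b≤a
well minimum = a = 6

6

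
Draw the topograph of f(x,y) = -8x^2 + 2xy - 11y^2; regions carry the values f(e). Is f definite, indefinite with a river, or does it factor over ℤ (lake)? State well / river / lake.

D = b²−4ac = 2² − 4·(-8)·(-11) = -348
D < 0 ⇒ definite ⇒ every region one sign ⇒ single well

well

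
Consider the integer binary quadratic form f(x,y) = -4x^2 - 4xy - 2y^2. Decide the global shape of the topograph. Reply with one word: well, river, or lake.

D = b²−4ac = (-4)² − 4·(-4)·(-2) = -16
D < 0 ⇒ definite ⇒ every region one sign ⇒ single well

well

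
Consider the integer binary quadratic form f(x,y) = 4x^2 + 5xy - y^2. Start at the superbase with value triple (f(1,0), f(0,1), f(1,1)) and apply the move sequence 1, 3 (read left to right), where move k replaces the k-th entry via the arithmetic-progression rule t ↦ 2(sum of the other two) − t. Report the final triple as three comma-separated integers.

start (4,-1,8) = (f(1,0),f(0,1),f(1,1))
replace slot 1: 2·((-1)+8) − 4 = 10 → (10,-1,8)
replace slot 3: 2·(10+(-1)) − 8 = 10 → (10,-1,10)

10,-1,10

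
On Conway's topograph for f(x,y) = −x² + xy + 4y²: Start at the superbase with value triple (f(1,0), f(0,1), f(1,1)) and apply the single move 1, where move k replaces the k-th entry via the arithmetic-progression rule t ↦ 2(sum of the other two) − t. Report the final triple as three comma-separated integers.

start (-1,4,4) = (f(1,0),f(0,1),f(1,1))
replace slot 1: 2·(4+4) − (-1) = 17 → (17,4,4)

17,4,4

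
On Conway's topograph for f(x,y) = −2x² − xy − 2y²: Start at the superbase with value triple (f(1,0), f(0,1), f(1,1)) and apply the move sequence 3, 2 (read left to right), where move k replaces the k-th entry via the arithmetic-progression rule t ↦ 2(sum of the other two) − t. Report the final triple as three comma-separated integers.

start (-2,-2,-5) = (f(1,0),f(0,1),f(1,1))
replace slot 3: 2·((-2)+(-2)) − (-5) = -3 → (-2,-2,-3)
replace slot 2: 2·((-2)+(-3)) − (-2) = -8 → (-2,-8,-3)

-2,-8,-3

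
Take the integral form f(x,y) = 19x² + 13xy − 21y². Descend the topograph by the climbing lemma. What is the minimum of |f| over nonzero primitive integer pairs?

river: ρ → (-21,29,11)
river: ρ → (11,37,-9)
river: ρ → (-9,35,15)
river: ρ → (15,25,-19)
river: ρ → (-19,13,21)
river: ρ → (21,29,-11)
river: ρ → (-11,37,9)
river: ρ → (9,35,-15)
river: ρ → (-15,25,19)
river: ρ → (19,13,-21)
closes: descent 0, river 10
min |a| on river = 9

9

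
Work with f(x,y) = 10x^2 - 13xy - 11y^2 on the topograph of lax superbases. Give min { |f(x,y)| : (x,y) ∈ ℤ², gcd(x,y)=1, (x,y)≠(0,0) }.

descent: ρ → (-11,13,10)  [lands on river]
river: ρ → (10,7,-14)
river: ρ → (-14,21,3)
river: ρ → (3,21,-14)
river: ρ → (-14,7,10)
river: ρ → (10,13,-11)
river: ρ → (-11,9,12)
river: ρ → (12,15,-8)
river: ρ → (-8,17,10)
river: ρ → (10,23,-2)
river: ρ → (-2,21,21)
river: ρ → (21,21,-2)
river: ρ → (-2,23,10)
river: ρ → (10,17,-8)
river: ρ → (-8,15,12)
river: ρ → (12,9,-11)
closes: descent 1, river 16
min |a| on river = 2

2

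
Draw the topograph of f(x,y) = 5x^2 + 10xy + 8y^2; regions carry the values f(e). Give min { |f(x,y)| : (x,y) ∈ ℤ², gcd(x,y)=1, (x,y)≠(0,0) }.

translate: b→0 (≡10 mod 10), so (5,10,8)→(5,0,3)
flip: (5,0,3)→(3,0,5)
reduced (well bottom): (3,0,5) with a≤c, −a<b≤a
well minimum = a = 3

3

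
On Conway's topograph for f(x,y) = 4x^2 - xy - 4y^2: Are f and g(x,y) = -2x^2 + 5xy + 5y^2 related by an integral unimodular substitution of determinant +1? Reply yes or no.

D₁ = 65, D₂ = 65
river cycle of f (length 6): (-4, 1, 4), (4, 7, -1), (-1, 7, 4), (4, 1, -4), (-4, 7, 1), (1, 7, -4)
river cycle of g (length 6): (5, 5, -2), (-2, 7, 2), (2, 5, -5), (-5, 5, 2), (2, 7, -2), (-2, 5, 5)
cycles differ ⇒ inequivalent

no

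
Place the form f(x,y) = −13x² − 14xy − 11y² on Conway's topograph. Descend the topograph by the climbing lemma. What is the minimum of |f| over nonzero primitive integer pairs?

translate: b→-12 (≡14 mod 26), so (13,14,11)→(13,-12,10)
flip: (13,-12,10)→(10,12,13)
translate: b→-8 (≡12 mod 20), so (10,12,13)→(10,-8,11)
reduced (well bottom): (10,-8,11) with a≤c, −a<b≤a
well minimum |f| = |-10| = 10 (negative-definite)

10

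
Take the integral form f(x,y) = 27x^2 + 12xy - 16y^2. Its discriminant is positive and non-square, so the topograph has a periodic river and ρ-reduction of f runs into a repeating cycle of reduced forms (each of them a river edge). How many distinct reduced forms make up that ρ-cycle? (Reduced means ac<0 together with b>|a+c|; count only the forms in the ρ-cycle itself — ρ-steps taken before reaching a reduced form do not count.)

D = 1872, ⌊√D⌋ = 43
river: ρ → (-16,20,23)
river: ρ → (23,26,-13)
river: ρ → (-13,26,23)
river: ρ → (23,20,-16)
river: ρ → (-16,12,27)
river: ρ → (27,42,-1)
river: ρ → (-1,42,27)
river: ρ → (27,12,-16)
ρ-cycle length = 8 (tail of 0 descent steps not counted)

8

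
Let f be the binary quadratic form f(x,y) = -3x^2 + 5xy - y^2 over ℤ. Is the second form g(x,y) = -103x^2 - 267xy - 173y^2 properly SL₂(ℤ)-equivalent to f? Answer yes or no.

D₁ = 13, D₂ = 13
river cycle of f (length 2): (-1, 3, 1), (1, 3, -1)
river cycle of g (length 2): (-1, 3, 1), (1, 3, -1)
cycles coincide ⇒ equivalent

yes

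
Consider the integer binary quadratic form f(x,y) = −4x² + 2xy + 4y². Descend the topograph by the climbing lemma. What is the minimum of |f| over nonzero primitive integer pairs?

river: ρ → (4,6,-2)
river: ρ → (-2,6,4)
river: ρ → (4,2,-4)
river: ρ → (-4,6,2)
river: ρ → (2,6,-4)
river: ρ → (-4,2,4)
closes: descent 0, river 6
min |a| on river = 2

2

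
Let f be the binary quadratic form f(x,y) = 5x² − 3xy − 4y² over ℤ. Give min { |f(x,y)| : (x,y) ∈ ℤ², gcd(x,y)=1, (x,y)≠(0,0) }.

descent: ρ → (-4,3,5)  [lands on river]
river: ρ → (5,7,-2)
river: ρ → (-2,9,1)
river: ρ → (1,9,-2)
river: ρ → (-2,7,5)
river: ρ → (5,3,-4)
river: ρ → (-4,5,4)
river: ρ → (4,3,-5)
river: ρ → (-5,7,2)
river: ρ → (2,9,-1)
river: ρ → (-1,9,2)
river: ρ → (2,7,-5)
river: ρ → (-5,3,4)
river: ρ → (4,5,-4)
closes: descent 1, river 14
min |a| on river = 1

1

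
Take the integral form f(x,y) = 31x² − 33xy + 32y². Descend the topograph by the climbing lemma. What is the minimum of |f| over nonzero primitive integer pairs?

translate: b→29 (≡-33 mod 62), so (31,-33,32)→(31,29,30)
flip: (31,29,30)→(30,-29,31)
reduced (well bottom): (30,-29,31) with a≤c, −a<b≤a
well minimum = a = 30

30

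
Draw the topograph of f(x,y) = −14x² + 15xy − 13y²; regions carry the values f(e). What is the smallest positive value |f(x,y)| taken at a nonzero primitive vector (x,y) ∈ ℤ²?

translate: b→13 (≡-15 mod 28), so (14,-15,13)→(14,13,12)
flip: (14,13,12)→(12,-13,14)
translate: b→11 (≡-13 mod 24), so (12,-13,14)→(12,11,13)
reduced (well bottom): (12,11,13) with a≤c, −a<b≤a
well minimum |f| = |-12| = 12 (negative-definite)

12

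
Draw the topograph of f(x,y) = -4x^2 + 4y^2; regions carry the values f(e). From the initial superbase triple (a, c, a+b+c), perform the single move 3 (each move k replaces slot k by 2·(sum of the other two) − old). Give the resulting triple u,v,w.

start (-4,4,0) = (f(1,0),f(0,1),f(1,1))
replace slot 3: 2·((-4)+4) − 0 = 0 → (-4,4,0)

-4,4,0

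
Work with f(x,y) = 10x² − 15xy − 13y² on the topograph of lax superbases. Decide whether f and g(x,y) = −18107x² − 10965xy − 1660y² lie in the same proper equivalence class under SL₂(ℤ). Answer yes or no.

D₁ = 745, D₂ = 745
river cycle of f (length 18): (-13, 15, 10), (10, 25, -3), (-3, 23, 18), (18, 13, -8), (-8, 19, 12), (12, 5, -15), (-15, 25, 2), (2, 27, -2), (-2, 25, 15), (15, 5, -12), … (8 more)
river cycle of g (length 18): (-13, 15, 10), (10, 25, -3), (-3, 23, 18), (18, 13, -8), (-8, 19, 12), (12, 5, -15), (-15, 25, 2), (2, 27, -2), (-2, 25, 15), (15, 5, -12), … (8 more)
cycles coincide ⇒ equivalent

yes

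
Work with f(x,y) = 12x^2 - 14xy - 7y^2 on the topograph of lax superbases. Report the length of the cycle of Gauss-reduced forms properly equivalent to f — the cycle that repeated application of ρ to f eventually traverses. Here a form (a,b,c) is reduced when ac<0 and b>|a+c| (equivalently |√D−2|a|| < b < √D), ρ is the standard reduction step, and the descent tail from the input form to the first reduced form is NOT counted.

D = 532, ⌊√D⌋ = 23
descent: ρ → (-7,14,12)  [lands on river]
river: ρ → (12,10,-9)
river: ρ → (-9,8,13)
river: ρ → (13,18,-4)
river: ρ → (-4,22,3)
river: ρ → (3,20,-11)
river: ρ → (-11,2,12)
river: ρ → (12,22,-1)
river: ρ → (-1,22,12)
river: ρ → (12,2,-11)
river: ρ → (-11,20,3)
river: ρ → (3,22,-4)
river: ρ → (-4,18,13)
river: ρ → (13,8,-9)
river: ρ → (-9,10,12)
river: ρ → (12,14,-7)
ρ-cycle length = 16 (tail of 1 descent step not counted)

16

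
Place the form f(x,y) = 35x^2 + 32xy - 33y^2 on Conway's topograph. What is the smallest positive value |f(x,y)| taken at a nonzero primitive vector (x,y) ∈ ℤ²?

river: ρ → (-33,34,34)
river: ρ → (34,34,-33)
river: ρ → (-33,32,35)
river: ρ → (35,38,-30)
river: ρ → (-30,22,43)
river: ρ → (43,64,-9)
river: ρ → (-9,62,50)
river: ρ → (50,38,-21)
river: ρ → (-21,46,42)
river: ρ → (42,38,-25)
river: ρ → (-25,62,18)
river: ρ → (18,46,-49)
river: ρ → (-49,52,15)
river: ρ → (15,68,-17)
river: ρ → (-17,68,15)
river: ρ → (15,52,-49)
river: ρ → (-49,46,18)
river: ρ → (18,62,-25)
river: ρ → (-25,38,42)
river: ρ → (42,46,-21)
river: ρ → (-21,38,50)
river: ρ → (50,62,-9)
river: ρ → (-9,64,43)
river: ρ → (43,22,-30)
river: ρ → (-30,38,35)
river: ρ → (35,32,-33)
closes: descent 0, river 26
min |a| on river = 9

9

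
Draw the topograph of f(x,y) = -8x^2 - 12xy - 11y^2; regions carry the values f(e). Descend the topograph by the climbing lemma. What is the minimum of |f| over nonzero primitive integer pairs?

translate: b→-4 (≡12 mod 16), so (8,12,11)→(8,-4,7)
flip: (8,-4,7)→(7,4,8)
reduced (well bottom): (7,4,8) with a≤c, −a<b≤a
well minimum |f| = |-7| = 7 (negative-definite)

7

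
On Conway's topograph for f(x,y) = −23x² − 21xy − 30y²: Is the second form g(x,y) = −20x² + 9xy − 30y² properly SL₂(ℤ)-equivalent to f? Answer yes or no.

D₁ = -2319, D₂ = -2319
f is negative-definite; reduce −f:
−f: reduced (well bottom): (23,21,30) with a≤c, −a<b≤a
flip sign back: reduced form of f is (-23,-21,-30)
g is negative-definite; reduce −g:
−g: reduced (well bottom): (20,-9,30) with a≤c, −a<b≤a
flip sign back: reduced form of g is (-20,9,-30)
reduced forms (-23, -21, -30) vs (-20, 9, -30) ⇒ inequivalent

no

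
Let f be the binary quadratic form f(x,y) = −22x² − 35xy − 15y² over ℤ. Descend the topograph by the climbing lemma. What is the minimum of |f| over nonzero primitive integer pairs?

translate: b→-9 (≡35 mod 44), so (22,35,15)→(22,-9,2)
flip: (22,-9,2)→(2,9,22)
translate: b→1 (≡9 mod 4), so (2,9,22)→(2,1,12)
reduced (well bottom): (2,1,12) with a≤c, −a<b≤a
well minimum |f| = |-2| = 2 (negative-definite)

2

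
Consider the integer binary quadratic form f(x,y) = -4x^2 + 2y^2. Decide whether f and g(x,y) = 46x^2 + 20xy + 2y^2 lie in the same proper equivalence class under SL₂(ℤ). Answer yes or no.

D₁ = 32, D₂ = 32
river cycle of f (length 2): (2, 4, -2), (-2, 4, 2)
river cycle of g (length 2): (2, 4, -2), (-2, 4, 2)
cycles coincide ⇒ equivalent

yes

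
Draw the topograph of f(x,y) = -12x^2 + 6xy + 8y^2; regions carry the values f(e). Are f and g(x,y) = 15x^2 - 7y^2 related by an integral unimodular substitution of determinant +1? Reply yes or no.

D₁ = 420, D₂ = 420
river cycle of f (length 6): (8, 10, -10), (-10, 10, 8), (8, 6, -12), (-12, 18, 2), (2, 18, -12), (-12, 6, 8)
river cycle of g (length 4): (-7, 14, 8), (8, 18, -3), (-3, 18, 8), (8, 14, -7)
cycles differ ⇒ inequivalent

no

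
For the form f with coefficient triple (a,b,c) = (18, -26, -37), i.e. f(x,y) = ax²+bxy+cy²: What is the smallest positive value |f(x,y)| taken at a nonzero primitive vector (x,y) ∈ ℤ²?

descent: ρ → (-37,26,18)  [lands on river]
river: ρ → (18,46,-17)
river: ρ → (-17,56,3)
river: ρ → (3,52,-53)
river: ρ → (-53,54,2)
river: ρ → (2,54,-53)
river: ρ → (-53,52,3)
river: ρ → (3,56,-17)
river: ρ → (-17,46,18)
river: ρ → (18,26,-37)
river: ρ → (-37,48,7)
river: ρ → (7,50,-30)
river: ρ → (-30,10,27)
river: ρ → (27,44,-13)
river: ρ → (-13,34,42)
river: ρ → (42,50,-5)
river: ρ → (-5,50,42)
river: ρ → (42,34,-13)
river: ρ → (-13,44,27)
river: ρ → (27,10,-30)
river: ρ → (-30,50,7)
river: ρ → (7,48,-37)
closes: descent 1, river 22
min |a| on river = 2

2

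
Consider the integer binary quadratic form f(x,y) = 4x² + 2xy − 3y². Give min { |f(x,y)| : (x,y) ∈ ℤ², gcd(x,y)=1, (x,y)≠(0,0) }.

river: ρ → (-3,4,3)
river: ρ → (3,2,-4)
river: ρ → (-4,6,1)
river: ρ → (1,6,-4)
river: ρ → (-4,2,3)
river: ρ → (3,4,-3)
river: ρ → (-3,2,4)
river: ρ → (4,6,-1)
river: ρ → (-1,6,4)
river: ρ → (4,2,-3)
closes: descent 0, river 10
min |a| on river = 1

1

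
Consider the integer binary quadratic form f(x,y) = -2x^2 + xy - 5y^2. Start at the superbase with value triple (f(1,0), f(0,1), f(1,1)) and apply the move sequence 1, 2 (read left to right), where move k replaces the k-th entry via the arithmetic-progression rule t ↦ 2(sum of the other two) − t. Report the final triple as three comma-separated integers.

start (-2,-5,-6) = (f(1,0),f(0,1),f(1,1))
replace slot 1: 2·((-5)+(-6)) − (-2) = -20 → (-20,-5,-6)
replace slot 2: 2·((-20)+(-6)) − (-5) = -47 → (-20,-47,-6)

-20,-47,-6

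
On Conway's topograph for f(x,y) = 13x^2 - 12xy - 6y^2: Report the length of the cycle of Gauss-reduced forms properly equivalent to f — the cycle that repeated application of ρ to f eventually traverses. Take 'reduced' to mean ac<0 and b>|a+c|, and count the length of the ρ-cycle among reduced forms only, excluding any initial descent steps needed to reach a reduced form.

D = 456, ⌊√D⌋ = 21
descent: ρ → (-6,12,13)  [lands on river]
river: ρ → (13,14,-5)
river: ρ → (-5,16,10)
river: ρ → (10,4,-11)
river: ρ → (-11,18,3)
river: ρ → (3,18,-11)
river: ρ → (-11,4,10)
river: ρ → (10,16,-5)
river: ρ → (-5,14,13)
river: ρ → (13,12,-6)
ρ-cycle length = 10 (tail of 1 descent step not counted)

10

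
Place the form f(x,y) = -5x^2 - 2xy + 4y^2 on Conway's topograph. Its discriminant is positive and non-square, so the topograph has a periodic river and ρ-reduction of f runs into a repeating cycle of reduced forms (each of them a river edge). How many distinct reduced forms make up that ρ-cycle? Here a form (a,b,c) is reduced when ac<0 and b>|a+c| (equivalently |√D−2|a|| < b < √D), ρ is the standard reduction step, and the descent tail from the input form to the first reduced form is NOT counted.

D = 84, ⌊√D⌋ = 9
descent: ρ → (4,2,-5)  [lands on river]
river: ρ → (-5,8,1)
river: ρ → (1,8,-5)
river: ρ → (-5,2,4)
river: ρ → (4,6,-3)
river: ρ → (-3,6,4)
ρ-cycle length = 6 (tail of 1 descent step not counted)

6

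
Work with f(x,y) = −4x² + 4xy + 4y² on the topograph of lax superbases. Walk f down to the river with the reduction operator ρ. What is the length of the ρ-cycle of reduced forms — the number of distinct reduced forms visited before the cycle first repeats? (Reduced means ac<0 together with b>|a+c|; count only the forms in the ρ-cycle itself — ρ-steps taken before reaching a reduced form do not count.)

D = 80, ⌊√D⌋ = 8
river: ρ → (4,4,-4)
river: ρ → (-4,4,4)
ρ-cycle length = 2 (tail of 0 descent steps not counted)

2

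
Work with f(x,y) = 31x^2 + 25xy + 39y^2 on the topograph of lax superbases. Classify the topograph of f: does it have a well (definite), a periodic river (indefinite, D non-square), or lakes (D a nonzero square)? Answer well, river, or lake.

D = b²−4ac = 25² − 4·31·39 = -4211
D < 0 ⇒ definite ⇒ every region one sign ⇒ single well

well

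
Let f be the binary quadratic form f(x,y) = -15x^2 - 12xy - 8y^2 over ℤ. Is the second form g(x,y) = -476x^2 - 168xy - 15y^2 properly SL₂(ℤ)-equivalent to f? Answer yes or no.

D₁ = -336, D₂ = -336
f is negative-definite; reduce −f:
−f: flip: (15,12,8)→(8,-12,15)
−f: translate: b→4 (≡-12 mod 16), so (8,-12,15)→(8,4,11)
−f: reduced (well bottom): (8,4,11) with a≤c, −a<b≤a
flip sign back: reduced form of f is (-8,-4,-11)
g is negative-definite; reduce −g:
−g: flip: (476,168,15)→(15,-168,476)
−g: translate: b→12 (≡-168 mod 30), so (15,-168,476)→(15,12,8)
−g: flip: (15,12,8)→(8,-12,15)
−g: translate: b→4 (≡-12 mod 16), so (8,-12,15)→(8,4,11)
−g: reduced (well bottom): (8,4,11) with a≤c, −a<b≤a
flip sign back: reduced form of g is (-8,-4,-11)
reduced forms (-8, -4, -11) vs (-8, -4, -11) ⇒ equivalent

yes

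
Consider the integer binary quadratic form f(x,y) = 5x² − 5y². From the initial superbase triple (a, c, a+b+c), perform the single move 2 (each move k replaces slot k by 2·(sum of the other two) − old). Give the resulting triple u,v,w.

start (5,-5,0) = (f(1,0),f(0,1),f(1,1))
replace slot 2: 2·(5+0) − (-5) = 15 → (5,15,0)

5,15,0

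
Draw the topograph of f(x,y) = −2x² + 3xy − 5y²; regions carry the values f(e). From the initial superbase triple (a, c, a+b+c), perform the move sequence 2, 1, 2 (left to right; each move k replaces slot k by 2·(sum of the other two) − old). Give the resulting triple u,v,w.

start (-2,-5,-4) = (f(1,0),f(0,1),f(1,1))
replace slot 2: 2·((-2)+(-4)) − (-5) = -7 → (-2,-7,-4)
replace slot 1: 2·((-7)+(-4)) − (-2) = -20 → (-20,-7,-4)
replace slot 2: 2·((-20)+(-4)) − (-7) = -41 → (-20,-41,-4)

-20,-41,-4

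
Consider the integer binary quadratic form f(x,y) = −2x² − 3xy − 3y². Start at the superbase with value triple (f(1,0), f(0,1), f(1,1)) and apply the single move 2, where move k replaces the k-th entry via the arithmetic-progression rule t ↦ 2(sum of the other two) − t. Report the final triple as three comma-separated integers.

start (-2,-3,-8) = (f(1,0),f(0,1),f(1,1))
replace slot 2: 2·((-2)+(-8)) − (-3) = -17 → (-2,-17,-8)

-2,-17,-8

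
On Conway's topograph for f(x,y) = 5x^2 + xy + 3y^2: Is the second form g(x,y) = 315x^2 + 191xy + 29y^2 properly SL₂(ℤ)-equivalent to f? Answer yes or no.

D₁ = -59, D₂ = -59
f: flip: (5,1,3)→(3,-1,5)
f: reduced (well bottom): (3,-1,5) with a≤c, −a<b≤a
g: flip: (315,191,29)→(29,-191,315)
g: translate: b→-17 (≡-191 mod 58), so (29,-191,315)→(29,-17,3)
g: flip: (29,-17,3)→(3,17,29)
g: translate: b→-1 (≡17 mod 6), so (3,17,29)→(3,-1,5)
g: reduced (well bottom): (3,-1,5) with a≤c, −a<b≤a
reduced forms (3, -1, 5) vs (3, -1, 5) ⇒ equivalent

yes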